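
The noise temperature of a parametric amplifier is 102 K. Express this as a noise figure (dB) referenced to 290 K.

1.31 dB

F = 1 + T_e/T₀ = 1 + 102/290 = 1.35172
NF = 10 log₁₀(1.35172) = 1.31 dB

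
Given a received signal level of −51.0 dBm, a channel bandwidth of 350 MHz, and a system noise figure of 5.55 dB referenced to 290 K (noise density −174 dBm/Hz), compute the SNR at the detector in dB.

Noise floor: N = −174 + 10 log₁₀(B) + NF
10 log₁₀(3.50×10⁸) = 85.44 dB
N = −174 + 85.44 + 5.55 = −83.01 dBm
SNR = P_sig − N = −51.0 − (−83.01) = 32.01 dB → 32.0 dB

32.0 dB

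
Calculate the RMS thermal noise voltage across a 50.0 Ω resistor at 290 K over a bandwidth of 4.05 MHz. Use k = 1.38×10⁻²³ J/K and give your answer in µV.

1.80 µV

V_n = √(4kTRB)
4kTRB = 4 × 1.38×10⁻²³ × 290 × 5.00×10¹ × 4.05×10⁶ = 3.24×10⁻¹² V²
V_n = √(3.24×10⁻¹²) = 1.80×10⁻⁶ V = 1.80 µV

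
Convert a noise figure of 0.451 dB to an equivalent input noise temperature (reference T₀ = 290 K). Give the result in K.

F = 10^(0.451/10) = 1.10943
T_e = (F − 1)·T₀ = (1.10943 − 1) × 290 = 31.7 K

31.7 K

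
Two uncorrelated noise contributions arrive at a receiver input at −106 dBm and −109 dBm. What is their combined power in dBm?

Convert to linear, add, convert back:
P₁ = 2.51×10⁻¹⁴ W, P₂ = 1.26×10⁻¹⁴ W
P_tot = 3.77×10⁻¹⁴ W → 10 log₁₀(P_tot / 10⁻³) = −104.2 dBm

−104.2 dBm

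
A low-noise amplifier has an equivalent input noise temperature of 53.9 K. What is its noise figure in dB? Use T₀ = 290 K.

0.740 dB

F = 1 + T_e/T₀ = 1 + 53.9/290 = 1.18586
NF = 10 log₁₀(1.18586) = 0.740 dB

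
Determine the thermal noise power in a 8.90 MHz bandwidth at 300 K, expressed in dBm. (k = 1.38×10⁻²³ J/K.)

−104.3 dBm

P_n = kTB = 1.38×10⁻²³ × 300 × 8.90×10⁶ = 3.68×10⁻¹⁴ W
In dBm: 10 log₁₀(3.68×10⁻¹⁴ / 10⁻³) = −104.3 dBm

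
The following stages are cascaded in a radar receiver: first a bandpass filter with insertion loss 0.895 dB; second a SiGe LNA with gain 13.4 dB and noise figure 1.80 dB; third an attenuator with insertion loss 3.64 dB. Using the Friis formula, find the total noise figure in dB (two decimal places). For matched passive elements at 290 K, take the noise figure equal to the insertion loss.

2.86 dB

Convert to linear (a loss of L dB is a gain of −L dB): F_i = 10^(NF_i/10), G_i = 10^(G_i,dB/10)
  Stage 1: F_1 = 10^(0.895/10) = 1.229, G_1 = 10^(−0.895/10) = 0.8138
  Stage 2: F_2 = 10^(1.80/10) = 1.514, G_2 = 10^(13.4/10) = 21.88
  Stage 3: F_3 = 10^(3.64/10) = 2.312, G_3 = 10^(−3.64/10) = 0.4325
Friis cascade:
  F = 1.229 + (1.514 − 1)/0.8138 + (2.312 − 1)/17.80 = 1.934
NF = 10 log₁₀(1.934) = 2.86 dB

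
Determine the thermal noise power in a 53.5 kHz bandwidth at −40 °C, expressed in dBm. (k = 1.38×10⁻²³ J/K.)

T = −40 °C + 273.15 = 233.15 K
P_n = kTB = 1.38×10⁻²³ × 233.15 × 5.35×10⁴ = 1.72×10⁻¹⁶ W
In dBm: 10 log₁₀(1.72×10⁻¹⁶ / 10⁻³) = −127.6 dBm

−127.6 dBm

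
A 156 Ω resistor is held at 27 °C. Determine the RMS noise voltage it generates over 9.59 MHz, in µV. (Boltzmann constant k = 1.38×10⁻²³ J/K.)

T = 27 °C + 273.15 = 300.15 K
V_n = √(4kTRB)
4kTRB = 4 × 1.38×10⁻²³ × 300.15 × 1.56×10² × 9.59×10⁶ = 2.48×10⁻¹¹ V²
V_n = √(2.48×10⁻¹¹) = 4.98×10⁻⁶ V = 4.98 µV

4.98 µV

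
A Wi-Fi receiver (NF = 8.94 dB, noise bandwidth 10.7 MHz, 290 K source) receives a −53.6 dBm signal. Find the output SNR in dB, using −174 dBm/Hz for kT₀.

41.2 dB

Noise floor: N = −174 + 10 log₁₀(B) + NF
10 log₁₀(1.07×10⁷) = 70.29 dB
N = −174 + 70.29 + 8.94 = −94.77 dBm
SNR = P_sig − N = −53.6 − (−94.77) = 41.17 dB → 41.2 dB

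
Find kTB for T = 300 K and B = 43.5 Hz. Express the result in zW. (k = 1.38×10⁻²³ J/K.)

P_n = kTB = 1.38×10⁻²³ × 300 × 4.35×10¹ = 1.80×10⁻¹⁹ W = 180 zW

180 zW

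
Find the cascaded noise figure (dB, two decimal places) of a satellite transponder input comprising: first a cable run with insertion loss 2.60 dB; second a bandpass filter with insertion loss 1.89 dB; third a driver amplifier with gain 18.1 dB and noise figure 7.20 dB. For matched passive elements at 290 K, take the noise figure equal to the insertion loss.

Convert to linear (a loss of L dB is a gain of −L dB): F_i = 10^(NF_i/10), G_i = 10^(G_i,dB/10)
  Stage 1: F_1 = 10^(2.60/10) = 1.820, G_1 = 10^(−2.60/10) = 0.5495
  Stage 2: F_2 = 10^(1.89/10) = 1.545, G_2 = 10^(−1.89/10) = 0.6471
  Stage 3: F_3 = 10^(7.20/10) = 5.248, G_3 = 10^(18.1/10) = 64.57
Friis cascade:
  F = 1.820 + (1.545 − 1)/0.5495 + (5.248 − 1)/0.3556 = 14.76
NF = 10 log₁₀(14.76) = 11.69 dB

11.69 dB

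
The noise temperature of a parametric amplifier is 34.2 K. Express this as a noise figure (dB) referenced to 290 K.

F = 1 + T_e/T₀ = 1 + 34.2/290 = 1.11793
NF = 10 log₁₀(1.11793) = 0.484 dB

0.484 dB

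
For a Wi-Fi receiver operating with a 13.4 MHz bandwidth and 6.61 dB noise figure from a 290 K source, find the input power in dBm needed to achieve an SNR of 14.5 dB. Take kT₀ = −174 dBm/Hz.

−81.6 dBm

Sensitivity = −174 + 10 log₁₀(B) + NF + SNR_min
= −174 + 71.27 + 6.61 + 14.5
= −81.62 dBm → −81.6 dBm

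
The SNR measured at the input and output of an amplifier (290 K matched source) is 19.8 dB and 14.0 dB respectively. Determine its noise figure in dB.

5.8 dB

NF (dB) = SNR_in(dB) − SNR_out(dB) when the source is at T₀
NF = 19.8 − 14.0 = 5.8 dB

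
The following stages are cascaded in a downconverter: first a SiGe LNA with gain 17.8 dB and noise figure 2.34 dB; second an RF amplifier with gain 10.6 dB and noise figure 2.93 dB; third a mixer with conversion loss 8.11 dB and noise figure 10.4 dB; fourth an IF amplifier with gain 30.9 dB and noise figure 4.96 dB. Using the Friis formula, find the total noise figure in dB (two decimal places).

Convert to linear (a loss of L dB is a gain of −L dB): F_i = 10^(NF_i/10), G_i = 10^(G_i,dB/10)
  Stage 1: F_1 = 10^(2.34/10) = 1.714, G_1 = 10^(17.8/10) = 60.26
  Stage 2: F_2 = 10^(2.93/10) = 1.963, G_2 = 10^(10.6/10) = 11.48
  Stage 3: F_3 = 10^(10.4/10) = 10.96, G_3 = 10^(−8.11/10) = 0.1545
  Stage 4: F_4 = 10^(4.96/10) = 3.133, G_4 = 10^(30.9/10) = 1230
Friis cascade:
  F = 1.714 + (1.963 − 1)/60.26 + (10.96 − 1)/691.8 + (3.133 − 1)/106.9 = 1.764
NF = 10 log₁₀(1.764) = 2.47 dB

2.47 dB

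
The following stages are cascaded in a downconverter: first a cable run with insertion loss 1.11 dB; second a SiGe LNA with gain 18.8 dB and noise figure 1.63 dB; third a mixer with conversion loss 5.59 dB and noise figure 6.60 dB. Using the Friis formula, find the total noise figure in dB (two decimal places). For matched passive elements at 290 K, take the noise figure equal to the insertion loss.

Convert to linear (a loss of L dB is a gain of −L dB): F_i = 10^(NF_i/10), G_i = 10^(G_i,dB/10)
  Stage 1: F_1 = 10^(1.11/10) = 1.291, G_1 = 10^(−1.11/10) = 0.7745
  Stage 2: F_2 = 10^(1.63/10) = 1.455, G_2 = 10^(18.8/10) = 75.86
  Stage 3: F_3 = 10^(6.60/10) = 4.571, G_3 = 10^(−5.59/10) = 0.2761
Friis cascade:
  F = 1.291 + (1.455 − 1)/0.7745 + (4.571 − 1)/58.75 = 1.940
NF = 10 log₁₀(1.940) = 2.88 dB

2.88 dB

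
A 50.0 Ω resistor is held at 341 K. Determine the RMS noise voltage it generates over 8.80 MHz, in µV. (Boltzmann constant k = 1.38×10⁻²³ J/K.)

2.88 µV

V_n = √(4kTRB)
4kTRB = 4 × 1.38×10⁻²³ × 341 × 5.00×10¹ × 8.80×10⁶ = 8.28×10⁻¹² V²
V_n = √(8.28×10⁻¹²) = 2.88×10⁻⁶ V = 2.88 µV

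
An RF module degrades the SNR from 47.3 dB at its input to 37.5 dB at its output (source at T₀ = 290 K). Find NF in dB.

NF (dB) = SNR_in(dB) − SNR_out(dB) when the source is at T₀
NF = 47.3 − 37.5 = 9.8 dB

9.8 dB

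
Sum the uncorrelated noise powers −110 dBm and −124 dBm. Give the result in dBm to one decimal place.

Convert to linear, add, convert back:
P₁ = 1.00×10⁻¹⁴ W, P₂ = 3.98×10⁻¹⁶ W
P_tot = 1.04×10⁻¹⁴ W → 10 log₁₀(P_tot / 10⁻³) = −109.8 dBm

−109.8 dBm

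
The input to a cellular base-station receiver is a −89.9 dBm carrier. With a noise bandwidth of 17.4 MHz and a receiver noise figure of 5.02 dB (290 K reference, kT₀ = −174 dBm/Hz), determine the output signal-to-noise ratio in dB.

Noise floor: N = −174 + 10 log₁₀(B) + NF
10 log₁₀(1.74×10⁷) = 72.41 dB
N = −174 + 72.41 + 5.02 = −96.57 dBm
SNR = P_sig − N = −89.9 − (−96.57) = 6.67 dB → 6.7 dB

6.7 dB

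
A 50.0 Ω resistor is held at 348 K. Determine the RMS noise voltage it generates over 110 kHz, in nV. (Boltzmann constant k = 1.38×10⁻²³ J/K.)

V_n = √(4kTRB)
4kTRB = 4 × 1.38×10⁻²³ × 348 × 5.00×10¹ × 1.10×10⁵ = 1.06×10⁻¹³ V²
V_n = √(1.06×10⁻¹³) = 3.25×10⁻⁷ V = 325 nV

325 nV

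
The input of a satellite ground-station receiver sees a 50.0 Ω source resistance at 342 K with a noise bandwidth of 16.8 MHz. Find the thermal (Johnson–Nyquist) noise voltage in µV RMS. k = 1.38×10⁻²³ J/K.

3.98 µV

V_n = √(4kTRB)
4kTRB = 4 × 1.38×10⁻²³ × 342 × 5.00×10¹ × 1.68×10⁷ = 1.59×10⁻¹¹ V²
V_n = √(1.59×10⁻¹¹) = 3.98×10⁻⁶ V = 3.98 µV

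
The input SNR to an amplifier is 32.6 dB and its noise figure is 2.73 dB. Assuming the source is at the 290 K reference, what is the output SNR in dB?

By definition F = SNR_in/SNR_out, so in dB: SNR_out = SNR_in − NF
SNR_out = 32.6 − 2.73 = 29.87 dB

29.87 dB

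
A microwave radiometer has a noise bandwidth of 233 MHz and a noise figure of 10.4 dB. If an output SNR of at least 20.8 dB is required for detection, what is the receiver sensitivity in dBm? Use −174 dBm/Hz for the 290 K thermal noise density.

−59.1 dBm

Sensitivity = −174 + 10 log₁₀(B) + NF + SNR_min
= −174 + 83.67 + 10.4 + 20.8
= −59.13 dBm → −59.1 dBm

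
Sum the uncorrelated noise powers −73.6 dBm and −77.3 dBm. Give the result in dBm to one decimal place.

Convert to linear, add, convert back:
P₁ = 4.37×10⁻¹¹ W, P₂ = 1.86×10⁻¹¹ W
P_tot = 6.23×10⁻¹¹ W → 10 log₁₀(P_tot / 10⁻³) = −72.1 dBm

−72.1 dBm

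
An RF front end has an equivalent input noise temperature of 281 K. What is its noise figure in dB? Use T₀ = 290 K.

F = 1 + T_e/T₀ = 1 + 281/290 = 1.96897
NF = 10 log₁₀(1.96897) = 2.94 dB

2.94 dB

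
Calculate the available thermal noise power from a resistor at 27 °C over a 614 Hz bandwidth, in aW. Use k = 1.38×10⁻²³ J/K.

2.54 aW

T = 27 °C + 273.15 = 300.15 K
P_n = kTB = 1.38×10⁻²³ × 300.15 × 6.14×10² = 2.54×10⁻¹⁸ W = 2.54 aW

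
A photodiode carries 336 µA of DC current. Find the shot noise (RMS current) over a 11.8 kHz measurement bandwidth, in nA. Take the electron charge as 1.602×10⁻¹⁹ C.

1.13 nA

I_n = √(2qI·B)
2qI·B = 2 × 1.602×10⁻¹⁹ × 3.36×10⁻⁴ × 1.18×10⁴ = 1.27×10⁻¹⁸ A²
I_n = √(1.27×10⁻¹⁸) = 1.13×10⁻⁹ A = 1.13 nA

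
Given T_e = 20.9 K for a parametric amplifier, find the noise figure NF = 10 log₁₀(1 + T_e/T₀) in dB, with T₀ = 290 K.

F = 1 + T_e/T₀ = 1 + 20.9/290 = 1.07207
NF = 10 log₁₀(1.07207) = 0.302 dB

0.302 dB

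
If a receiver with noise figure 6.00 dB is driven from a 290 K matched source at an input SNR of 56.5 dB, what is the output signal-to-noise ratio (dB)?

50.50 dB

By definition F = SNR_in/SNR_out, so in dB: SNR_out = SNR_in − NF
SNR_out = 56.5 − 6.00 = 50.50 dB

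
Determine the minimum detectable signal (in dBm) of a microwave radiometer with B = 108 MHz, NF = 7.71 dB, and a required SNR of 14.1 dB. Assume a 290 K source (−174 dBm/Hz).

−71.9 dBm

Sensitivity = −174 + 10 log₁₀(B) + NF + SNR_min
= −174 + 80.33 + 7.71 + 14.1
= −71.86 dBm → −71.9 dBm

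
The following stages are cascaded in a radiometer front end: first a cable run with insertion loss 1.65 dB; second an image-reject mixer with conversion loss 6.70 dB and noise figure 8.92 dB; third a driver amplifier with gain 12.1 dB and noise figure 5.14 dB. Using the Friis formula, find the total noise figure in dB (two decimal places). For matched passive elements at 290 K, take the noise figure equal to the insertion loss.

14.30 dB

Convert to linear (a loss of L dB is a gain of −L dB): F_i = 10^(NF_i/10), G_i = 10^(G_i,dB/10)
  Stage 1: F_1 = 10^(1.65/10) = 1.462, G_1 = 10^(−1.65/10) = 0.6839
  Stage 2: F_2 = 10^(8.92/10) = 7.798, G_2 = 10^(−6.70/10) = 0.2138
  Stage 3: F_3 = 10^(5.14/10) = 3.266, G_3 = 10^(12.1/10) = 16.22
Friis cascade:
  F = 1.462 + (7.798 − 1)/0.6839 + (3.266 − 1)/0.1462 = 26.90
NF = 10 log₁₀(26.90) = 14.30 dB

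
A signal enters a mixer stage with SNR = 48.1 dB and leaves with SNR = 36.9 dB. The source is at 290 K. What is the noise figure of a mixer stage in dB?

NF (dB) = SNR_in(dB) − SNR_out(dB) when the source is at T₀
NF = 48.1 − 36.9 = 11.2 dB

11.2 dB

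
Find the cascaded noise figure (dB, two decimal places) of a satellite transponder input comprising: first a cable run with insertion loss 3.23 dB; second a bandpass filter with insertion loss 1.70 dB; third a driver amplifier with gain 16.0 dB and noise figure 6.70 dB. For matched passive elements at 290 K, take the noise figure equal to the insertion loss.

Convert to linear (a loss of L dB is a gain of −L dB): F_i = 10^(NF_i/10), G_i = 10^(G_i,dB/10)
  Stage 1: F_1 = 10^(3.23/10) = 2.104, G_1 = 10^(−3.23/10) = 0.4753
  Stage 2: F_2 = 10^(1.70/10) = 1.479, G_2 = 10^(−1.70/10) = 0.6761
  Stage 3: F_3 = 10^(6.70/10) = 4.677, G_3 = 10^(16.0/10) = 39.81
Friis cascade:
  F = 2.104 + (1.479 − 1)/0.4753 + (4.677 − 1)/0.3214 = 14.55
NF = 10 log₁₀(14.55) = 11.63 dB

11.63 dB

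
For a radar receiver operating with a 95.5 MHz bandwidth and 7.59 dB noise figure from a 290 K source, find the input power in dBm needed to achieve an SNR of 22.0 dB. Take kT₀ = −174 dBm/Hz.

−64.6 dBm

Sensitivity = −174 + 10 log₁₀(B) + NF + SNR_min
= −174 + 79.8 + 7.59 + 22.0
= −64.61 dBm → −64.6 dBm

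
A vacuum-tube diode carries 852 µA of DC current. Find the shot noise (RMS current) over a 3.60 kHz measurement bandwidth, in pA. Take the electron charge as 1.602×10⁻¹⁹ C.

I_n = √(2qI·B)
2qI·B = 2 × 1.602×10⁻¹⁹ × 8.52×10⁻⁴ × 3.60×10³ = 9.83×10⁻¹⁹ A²
I_n = √(9.83×10⁻¹⁹) = 9.91×10⁻¹⁰ A = 991 pA

991 pA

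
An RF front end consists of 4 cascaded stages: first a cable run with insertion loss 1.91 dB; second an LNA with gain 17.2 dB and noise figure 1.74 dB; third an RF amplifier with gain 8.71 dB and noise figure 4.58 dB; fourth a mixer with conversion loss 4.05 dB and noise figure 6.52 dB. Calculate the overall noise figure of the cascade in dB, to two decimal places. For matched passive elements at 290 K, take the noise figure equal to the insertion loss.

Convert to linear (a loss of L dB is a gain of −L dB): F_i = 10^(NF_i/10), G_i = 10^(G_i,dB/10)
  Stage 1: F_1 = 10^(1.91/10) = 1.552, G_1 = 10^(−1.91/10) = 0.6442
  Stage 2: F_2 = 10^(1.74/10) = 1.493, G_2 = 10^(17.2/10) = 52.48
  Stage 3: F_3 = 10^(4.58/10) = 2.871, G_3 = 10^(8.71/10) = 7.430
  Stage 4: F_4 = 10^(6.52/10) = 4.487, G_4 = 10^(−4.05/10) = 0.3936
Friis cascade:
  F = 1.552 + (1.493 − 1)/0.6442 + (2.871 − 1)/33.81 + (4.487 − 1)/251.2 = 2.387
NF = 10 log₁₀(2.387) = 3.78 dB

3.78 dB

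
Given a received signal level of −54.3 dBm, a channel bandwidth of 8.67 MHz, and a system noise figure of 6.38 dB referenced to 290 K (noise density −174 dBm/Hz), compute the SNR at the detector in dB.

Noise floor: N = −174 + 10 log₁₀(B) + NF
10 log₁₀(8.67×10⁶) = 69.38 dB
N = −174 + 69.38 + 6.38 = −98.24 dBm
SNR = P_sig − N = −54.3 − (−98.24) = 43.94 dB → 43.9 dB

43.9 dB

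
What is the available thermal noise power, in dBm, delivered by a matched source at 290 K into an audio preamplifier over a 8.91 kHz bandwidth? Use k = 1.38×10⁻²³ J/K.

P_n = kTB = 1.38×10⁻²³ × 290 × 8.91×10³ = 3.57×10⁻¹⁷ W
In dBm: 10 log₁₀(3.57×10⁻¹⁷ / 10⁻³) = −134.5 dBm

−134.5 dBm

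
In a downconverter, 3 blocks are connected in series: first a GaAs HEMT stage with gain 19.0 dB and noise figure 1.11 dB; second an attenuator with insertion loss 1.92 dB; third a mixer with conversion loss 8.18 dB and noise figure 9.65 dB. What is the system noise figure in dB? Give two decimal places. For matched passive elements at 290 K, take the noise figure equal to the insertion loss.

Convert to linear (a loss of L dB is a gain of −L dB): F_i = 10^(NF_i/10), G_i = 10^(G_i,dB/10)
  Stage 1: F_1 = 10^(1.11/10) = 1.291, G_1 = 10^(19.0/10) = 79.43
  Stage 2: F_2 = 10^(1.92/10) = 1.556, G_2 = 10^(−1.92/10) = 0.6427
  Stage 3: F_3 = 10^(9.65/10) = 9.226, G_3 = 10^(−8.18/10) = 0.1521
Friis cascade:
  F = 1.291 + (1.556 − 1)/79.43 + (9.226 − 1)/51.05 = 1.459
NF = 10 log₁₀(1.459) = 1.64 dB

1.64 dB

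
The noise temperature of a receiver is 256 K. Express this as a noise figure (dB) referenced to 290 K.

F = 1 + T_e/T₀ = 1 + 256/290 = 1.88276
NF = 10 log₁₀(1.88276) = 2.75 dB

2.75 dB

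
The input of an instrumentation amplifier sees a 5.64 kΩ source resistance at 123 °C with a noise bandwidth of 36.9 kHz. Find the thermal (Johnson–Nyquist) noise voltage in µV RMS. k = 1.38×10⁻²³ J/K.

2.13 µV

T = 123 °C + 273.15 = 396.15 K
V_n = √(4kTRB)
4kTRB = 4 × 1.38×10⁻²³ × 396.15 × 5.64×10³ × 3.69×10⁴ = 4.55×10⁻¹² V²
V_n = √(4.55×10⁻¹²) = 2.13×10⁻⁶ V = 2.13 µV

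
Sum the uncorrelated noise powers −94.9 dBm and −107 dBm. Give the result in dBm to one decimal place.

−94.6 dBm

Convert to linear, add, convert back:
P₁ = 3.24×10⁻¹³ W, P₂ = 2.00×10⁻¹⁴ W
P_tot = 3.44×10⁻¹³ W → 10 log₁₀(P_tot / 10⁻³) = −94.6 dBm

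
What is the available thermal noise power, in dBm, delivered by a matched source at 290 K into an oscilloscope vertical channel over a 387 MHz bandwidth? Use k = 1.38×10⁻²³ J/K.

P_n = kTB = 1.38×10⁻²³ × 290 × 3.87×10⁸ = 1.55×10⁻¹² W
In dBm: 10 log₁₀(1.55×10⁻¹² / 10⁻³) = −88.1 dBm

−88.1 dBm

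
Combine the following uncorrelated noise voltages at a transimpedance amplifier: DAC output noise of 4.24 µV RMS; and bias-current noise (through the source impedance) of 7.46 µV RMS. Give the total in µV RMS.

8.58 µV

Uncorrelated sources add in power (mean-square): V_tot = √(ΣV_i²)
V_tot = √[(4.24×10⁻⁶)² + (7.46×10⁻⁶)²] = 8.58×10⁻⁶ V = 8.58 µV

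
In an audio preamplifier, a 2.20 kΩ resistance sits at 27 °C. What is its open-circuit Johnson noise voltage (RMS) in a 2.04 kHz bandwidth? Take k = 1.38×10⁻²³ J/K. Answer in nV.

273 nV

T = 27 °C + 273.15 = 300.15 K
V_n = √(4kTRB)
4kTRB = 4 × 1.38×10⁻²³ × 300.15 × 2.20×10³ × 2.04×10³ = 7.44×10⁻¹⁴ V²
V_n = √(7.44×10⁻¹⁴) = 2.73×10⁻⁷ V = 273 nV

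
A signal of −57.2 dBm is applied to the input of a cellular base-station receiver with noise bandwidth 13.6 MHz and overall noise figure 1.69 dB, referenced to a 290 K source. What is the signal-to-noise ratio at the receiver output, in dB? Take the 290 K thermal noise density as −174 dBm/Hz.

Noise floor: N = −174 + 10 log₁₀(B) + NF
10 log₁₀(1.36×10⁷) = 71.34 dB
N = −174 + 71.34 + 1.69 = −100.97 dBm
SNR = P_sig − N = −57.2 − (−100.97) = 43.77 dB → 43.8 dB

43.8 dB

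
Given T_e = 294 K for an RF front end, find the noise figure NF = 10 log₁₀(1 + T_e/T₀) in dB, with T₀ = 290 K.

F = 1 + T_e/T₀ = 1 + 294/290 = 2.01379
NF = 10 log₁₀(2.01379) = 3.04 dB

3.04 dB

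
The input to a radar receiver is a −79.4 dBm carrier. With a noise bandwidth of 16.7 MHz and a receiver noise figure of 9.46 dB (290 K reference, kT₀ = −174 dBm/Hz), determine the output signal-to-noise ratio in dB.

Noise floor: N = −174 + 10 log₁₀(B) + NF
10 log₁₀(1.67×10⁷) = 72.23 dB
N = −174 + 72.23 + 9.46 = −92.31 dBm
SNR = P_sig − N = −79.4 − (−92.31) = 12.91 dB → 12.9 dB

12.9 dB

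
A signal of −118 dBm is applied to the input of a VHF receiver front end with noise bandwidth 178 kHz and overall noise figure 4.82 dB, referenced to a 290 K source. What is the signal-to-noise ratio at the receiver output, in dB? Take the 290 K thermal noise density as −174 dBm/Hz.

−1.3 dB

Noise floor: N = −174 + 10 log₁₀(B) + NF
10 log₁₀(1.78×10⁵) = 52.5 dB
N = −174 + 52.5 + 4.82 = −116.68 dBm
SNR = P_sig − N = −118 − (−116.68) = −1.32 dB → −1.3 dB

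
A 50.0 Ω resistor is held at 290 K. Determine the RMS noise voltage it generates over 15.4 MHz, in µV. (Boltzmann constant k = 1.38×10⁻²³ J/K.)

3.51 µV

V_n = √(4kTRB)
4kTRB = 4 × 1.38×10⁻²³ × 290 × 5.00×10¹ × 1.54×10⁷ = 1.23×10⁻¹¹ V²
V_n = √(1.23×10⁻¹¹) = 3.51×10⁻⁶ V = 3.51 µV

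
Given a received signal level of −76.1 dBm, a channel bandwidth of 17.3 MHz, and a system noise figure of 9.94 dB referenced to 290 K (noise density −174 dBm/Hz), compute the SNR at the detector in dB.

15.6 dB

Noise floor: N = −174 + 10 log₁₀(B) + NF
10 log₁₀(1.73×10⁷) = 72.38 dB
N = −174 + 72.38 + 9.94 = −91.68 dBm
SNR = P_sig − N = −76.1 − (−91.68) = 15.58 dB → 15.6 dB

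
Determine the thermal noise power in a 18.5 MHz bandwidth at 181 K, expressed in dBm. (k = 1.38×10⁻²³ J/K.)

P_n = kTB = 1.38×10⁻²³ × 181 × 1.85×10⁷ = 4.62×10⁻¹⁴ W
In dBm: 10 log₁₀(4.62×10⁻¹⁴ / 10⁻³) = −103.4 dBm

−103.4 dBm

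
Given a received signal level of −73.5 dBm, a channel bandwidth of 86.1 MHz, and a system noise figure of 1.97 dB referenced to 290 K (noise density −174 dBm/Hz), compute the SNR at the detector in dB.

Noise floor: N = −174 + 10 log₁₀(B) + NF
10 log₁₀(8.61×10⁷) = 79.35 dB
N = −174 + 79.35 + 1.97 = −92.68 dBm
SNR = P_sig − N = −73.5 − (−92.68) = 19.18 dB → 19.2 dB

19.2 dB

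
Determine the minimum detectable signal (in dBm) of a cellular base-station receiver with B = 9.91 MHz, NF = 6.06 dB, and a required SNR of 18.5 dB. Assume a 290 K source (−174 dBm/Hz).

Sensitivity = −174 + 10 log₁₀(B) + NF + SNR_min
= −174 + 69.96 + 6.06 + 18.5
= −79.48 dBm → −79.5 dBm

−79.5 dBm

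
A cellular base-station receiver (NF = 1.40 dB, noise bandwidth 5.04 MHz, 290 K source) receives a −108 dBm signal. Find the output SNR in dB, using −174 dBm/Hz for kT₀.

Noise floor: N = −174 + 10 log₁₀(B) + NF
10 log₁₀(5.04×10⁶) = 67.02 dB
N = −174 + 67.02 + 1.40 = −105.58 dBm
SNR = P_sig − N = −108 − (−105.58) = −2.42 dB → −2.4 dB

−2.4 dB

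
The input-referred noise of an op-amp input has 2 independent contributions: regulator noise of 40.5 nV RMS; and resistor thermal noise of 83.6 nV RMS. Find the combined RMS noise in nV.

92.9 nV

Uncorrelated sources add in power (mean-square): V_tot = √(ΣV_i²)
V_tot = √[(4.05×10⁻⁸)² + (8.36×10⁻⁸)²] = 9.29×10⁻⁸ V = 92.9 nV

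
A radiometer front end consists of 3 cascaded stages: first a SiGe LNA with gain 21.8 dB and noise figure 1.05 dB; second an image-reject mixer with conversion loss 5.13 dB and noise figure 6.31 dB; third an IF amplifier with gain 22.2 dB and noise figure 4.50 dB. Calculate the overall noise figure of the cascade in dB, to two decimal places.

1.25 dB

Convert to linear (a loss of L dB is a gain of −L dB): F_i = 10^(NF_i/10), G_i = 10^(G_i,dB/10)
  Stage 1: F_1 = 10^(1.05/10) = 1.274, G_1 = 10^(21.8/10) = 151.4
  Stage 2: F_2 = 10^(6.31/10) = 4.276, G_2 = 10^(−5.13/10) = 0.3069
  Stage 3: F_3 = 10^(4.50/10) = 2.818, G_3 = 10^(22.2/10) = 166.0
Friis cascade:
  F = 1.274 + (4.276 − 1)/151.4 + (2.818 − 1)/46.45 = 1.334
NF = 10 log₁₀(1.334) = 1.25 dB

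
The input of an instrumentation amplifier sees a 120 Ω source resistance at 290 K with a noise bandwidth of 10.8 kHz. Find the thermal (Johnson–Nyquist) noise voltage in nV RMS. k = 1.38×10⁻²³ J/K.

144 nV

V_n = √(4kTRB)
4kTRB = 4 × 1.38×10⁻²³ × 290 × 1.20×10² × 1.08×10⁴ = 2.07×10⁻¹⁴ V²
V_n = √(2.07×10⁻¹⁴) = 1.44×10⁻⁷ V = 144 nV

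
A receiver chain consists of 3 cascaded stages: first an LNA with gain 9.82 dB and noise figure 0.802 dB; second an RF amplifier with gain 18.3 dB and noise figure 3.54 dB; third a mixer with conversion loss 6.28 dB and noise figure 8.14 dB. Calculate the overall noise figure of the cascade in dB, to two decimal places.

Convert to linear (a loss of L dB is a gain of −L dB): F_i = 10^(NF_i/10), G_i = 10^(G_i,dB/10)
  Stage 1: F_1 = 10^(0.802/10) = 1.203, G_1 = 10^(9.82/10) = 9.594
  Stage 2: F_2 = 10^(3.54/10) = 2.259, G_2 = 10^(18.3/10) = 67.61
  Stage 3: F_3 = 10^(8.14/10) = 6.516, G_3 = 10^(−6.28/10) = 0.2355
Friis cascade:
  F = 1.203 + (2.259 − 1)/9.594 + (6.516 − 1)/648.6 = 1.343
NF = 10 log₁₀(1.343) = 1.28 dB

1.28 dB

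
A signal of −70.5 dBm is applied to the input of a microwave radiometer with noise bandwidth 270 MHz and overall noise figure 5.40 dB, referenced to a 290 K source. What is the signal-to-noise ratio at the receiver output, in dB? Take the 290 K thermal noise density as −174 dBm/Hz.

13.8 dB

Noise floor: N = −174 + 10 log₁₀(B) + NF
10 log₁₀(2.70×10⁸) = 84.31 dB
N = −174 + 84.31 + 5.40 = −84.29 dBm
SNR = P_sig − N = −70.5 − (−84.29) = 13.79 dB → 13.8 dB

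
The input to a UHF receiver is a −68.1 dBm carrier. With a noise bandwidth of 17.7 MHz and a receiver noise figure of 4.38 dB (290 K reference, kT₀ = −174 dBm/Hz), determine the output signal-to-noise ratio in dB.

Noise floor: N = −174 + 10 log₁₀(B) + NF
10 log₁₀(1.77×10⁷) = 72.48 dB
N = −174 + 72.48 + 4.38 = −97.14 dBm
SNR = P_sig − N = −68.1 − (−97.14) = 29.04 dB → 29.0 dB

29.0 dB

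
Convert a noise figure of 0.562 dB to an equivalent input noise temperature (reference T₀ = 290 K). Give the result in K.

F = 10^(0.562/10) = 1.13815
T_e = (F − 1)·T₀ = (1.13815 − 1) × 290 = 40.1 K

40.1 K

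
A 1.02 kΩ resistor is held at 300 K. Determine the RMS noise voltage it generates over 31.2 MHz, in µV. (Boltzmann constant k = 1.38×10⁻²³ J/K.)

V_n = √(4kTRB)
4kTRB = 4 × 1.38×10⁻²³ × 300 × 1.02×10³ × 3.12×10⁷ = 5.27×10⁻¹⁰ V²
V_n = √(5.27×10⁻¹⁰) = 2.30×10⁻⁵ V = 23.0 µV

23.0 µV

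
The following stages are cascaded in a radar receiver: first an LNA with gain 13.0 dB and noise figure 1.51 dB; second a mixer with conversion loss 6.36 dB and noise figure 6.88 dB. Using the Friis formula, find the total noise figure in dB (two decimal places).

Convert to linear (a loss of L dB is a gain of −L dB): F_i = 10^(NF_i/10), G_i = 10^(G_i,dB/10)
  Stage 1: F_1 = 10^(1.51/10) = 1.416, G_1 = 10^(13.0/10) = 19.95
  Stage 2: F_2 = 10^(6.88/10) = 4.875, G_2 = 10^(−6.36/10) = 0.2312
Friis cascade:
  F = 1.416 + (4.875 − 1)/19.95 = 1.610
NF = 10 log₁₀(1.610) = 2.07 dB

2.07 dB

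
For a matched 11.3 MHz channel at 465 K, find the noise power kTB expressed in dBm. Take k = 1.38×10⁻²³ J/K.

P_n = kTB = 1.38×10⁻²³ × 465 × 1.13×10⁷ = 7.25×10⁻¹⁴ W
In dBm: 10 log₁₀(7.25×10⁻¹⁴ / 10⁻³) = −101.4 dBm

−101.4 dBm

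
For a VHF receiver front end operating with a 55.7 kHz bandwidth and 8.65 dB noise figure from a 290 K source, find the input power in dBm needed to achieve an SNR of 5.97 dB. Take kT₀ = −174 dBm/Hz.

−111.9 dBm

Sensitivity = −174 + 10 log₁₀(B) + NF + SNR_min
= −174 + 47.46 + 8.65 + 5.97
= −111.92 dBm → −111.9 dBm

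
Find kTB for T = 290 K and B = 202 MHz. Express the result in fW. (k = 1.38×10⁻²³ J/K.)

808 fW

P_n = kTB = 1.38×10⁻²³ × 290 × 2.02×10⁸ = 8.08×10⁻¹³ W = 808 fW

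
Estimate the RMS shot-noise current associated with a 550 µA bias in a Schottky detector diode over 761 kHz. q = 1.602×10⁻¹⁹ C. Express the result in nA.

I_n = √(2qI·B)
2qI·B = 2 × 1.602×10⁻¹⁹ × 5.50×10⁻⁴ × 7.61×10⁵ = 1.34×10⁻¹⁶ A²
I_n = √(1.34×10⁻¹⁶) = 1.16×10⁻⁸ A = 11.6 nA

11.6 nA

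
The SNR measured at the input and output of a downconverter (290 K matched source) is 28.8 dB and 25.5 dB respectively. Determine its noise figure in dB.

NF (dB) = SNR_in(dB) − SNR_out(dB) when the source is at T₀
NF = 28.8 − 25.5 = 3.3 dB

3.3 dB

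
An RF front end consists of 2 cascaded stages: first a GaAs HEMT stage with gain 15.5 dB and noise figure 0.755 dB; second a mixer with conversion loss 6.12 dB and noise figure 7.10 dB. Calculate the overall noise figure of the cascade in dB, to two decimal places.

1.16 dB

Convert to linear (a loss of L dB is a gain of −L dB): F_i = 10^(NF_i/10), G_i = 10^(G_i,dB/10)
  Stage 1: F_1 = 10^(0.755/10) = 1.190, G_1 = 10^(15.5/10) = 35.48
  Stage 2: F_2 = 10^(7.10/10) = 5.129, G_2 = 10^(−6.12/10) = 0.2443
Friis cascade:
  F = 1.190 + (5.129 − 1)/35.48 = 1.306
NF = 10 log₁₀(1.306) = 1.16 dB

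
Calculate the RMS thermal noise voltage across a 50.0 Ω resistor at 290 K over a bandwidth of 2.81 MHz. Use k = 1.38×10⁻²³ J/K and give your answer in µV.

1.50 µV

V_n = √(4kTRB)
4kTRB = 4 × 1.38×10⁻²³ × 290 × 5.00×10¹ × 2.81×10⁶ = 2.25×10⁻¹² V²
V_n = √(2.25×10⁻¹²) = 1.50×10⁻⁶ V = 1.50 µV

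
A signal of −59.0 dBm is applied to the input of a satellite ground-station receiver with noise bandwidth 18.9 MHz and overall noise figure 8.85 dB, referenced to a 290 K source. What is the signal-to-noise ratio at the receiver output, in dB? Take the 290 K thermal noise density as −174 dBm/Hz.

Noise floor: N = −174 + 10 log₁₀(B) + NF
10 log₁₀(1.89×10⁷) = 72.76 dB
N = −174 + 72.76 + 8.85 = −92.39 dBm
SNR = P_sig − N = −59.0 − (−92.39) = 33.39 dB → 33.4 dB

33.4 dB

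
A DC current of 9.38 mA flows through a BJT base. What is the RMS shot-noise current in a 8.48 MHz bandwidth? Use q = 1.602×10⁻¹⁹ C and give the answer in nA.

160 nA

I_n = √(2qI·B)
2qI·B = 2 × 1.602×10⁻¹⁹ × 9.38×10⁻³ × 8.48×10⁶ = 2.55×10⁻¹⁴ A²
I_n = √(2.55×10⁻¹⁴) = 1.60×10⁻⁷ A = 160 nA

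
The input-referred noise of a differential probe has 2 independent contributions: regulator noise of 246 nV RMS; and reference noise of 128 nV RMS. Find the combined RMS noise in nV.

Uncorrelated sources add in power (mean-square): V_tot = √(ΣV_i²)
V_tot = √[(2.46×10⁻⁷)² + (1.28×10⁻⁷)²] = 2.77×10⁻⁷ V = 277 nV

277 nV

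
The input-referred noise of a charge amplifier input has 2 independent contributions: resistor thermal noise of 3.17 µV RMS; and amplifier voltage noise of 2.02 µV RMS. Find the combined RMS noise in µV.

Uncorrelated sources add in power (mean-square): V_tot = √(ΣV_i²)
V_tot = √[(3.17×10⁻⁶)² + (2.02×10⁻⁶)²] = 3.76×10⁻⁶ V = 3.76 µV

3.76 µV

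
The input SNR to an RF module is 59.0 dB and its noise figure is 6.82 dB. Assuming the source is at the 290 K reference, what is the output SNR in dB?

By definition F = SNR_in/SNR_out, so in dB: SNR_out = SNR_in − NF
SNR_out = 59.0 − 6.82 = 52.18 dB

52.18 dB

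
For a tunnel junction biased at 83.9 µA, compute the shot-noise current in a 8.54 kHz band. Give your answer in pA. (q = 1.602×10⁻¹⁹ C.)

479 pA

I_n = √(2qI·B)
2qI·B = 2 × 1.602×10⁻¹⁹ × 8.39×10⁻⁵ × 8.54×10³ = 2.30×10⁻¹⁹ A²
I_n = √(2.30×10⁻¹⁹) = 4.79×10⁻¹⁰ A = 479 pA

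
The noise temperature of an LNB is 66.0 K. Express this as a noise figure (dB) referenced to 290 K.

0.891 dB

F = 1 + T_e/T₀ = 1 + 66.0/290 = 1.22759
NF = 10 log₁₀(1.22759) = 0.891 dB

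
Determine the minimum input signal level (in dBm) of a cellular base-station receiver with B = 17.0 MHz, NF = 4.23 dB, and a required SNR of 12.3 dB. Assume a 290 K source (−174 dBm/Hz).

Sensitivity = −174 + 10 log₁₀(B) + NF + SNR_min
= −174 + 72.3 + 4.23 + 12.3
= −85.17 dBm → −85.2 dBm

−85.2 dBm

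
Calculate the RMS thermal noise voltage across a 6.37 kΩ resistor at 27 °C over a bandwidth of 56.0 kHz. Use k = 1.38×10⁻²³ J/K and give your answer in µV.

T = 27 °C + 273.15 = 300.15 K
V_n = √(4kTRB)
4kTRB = 4 × 1.38×10⁻²³ × 300.15 × 6.37×10³ × 5.60×10⁴ = 5.91×10⁻¹² V²
V_n = √(5.91×10⁻¹²) = 2.43×10⁻⁶ V = 2.43 µV

2.43 µV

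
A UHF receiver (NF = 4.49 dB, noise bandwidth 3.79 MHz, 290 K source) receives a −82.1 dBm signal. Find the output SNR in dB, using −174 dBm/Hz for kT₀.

Noise floor: N = −174 + 10 log₁₀(B) + NF
10 log₁₀(3.79×10⁶) = 65.79 dB
N = −174 + 65.79 + 4.49 = −103.72 dBm
SNR = P_sig − N = −82.1 − (−103.72) = 21.62 dB → 21.6 dB

21.6 dB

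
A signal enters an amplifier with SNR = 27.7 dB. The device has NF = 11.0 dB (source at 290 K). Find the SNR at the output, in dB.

By definition F = SNR_in/SNR_out, so in dB: SNR_out = SNR_in − NF
SNR_out = 27.7 − 11.0 = 16.7 dB

16.7 dB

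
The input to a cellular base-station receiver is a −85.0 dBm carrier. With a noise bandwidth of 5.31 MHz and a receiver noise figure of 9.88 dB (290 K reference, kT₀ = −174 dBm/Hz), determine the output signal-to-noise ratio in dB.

Noise floor: N = −174 + 10 log₁₀(B) + NF
10 log₁₀(5.31×10⁶) = 67.25 dB
N = −174 + 67.25 + 9.88 = −96.87 dBm
SNR = P_sig − N = −85.0 − (−96.87) = 11.87 dB → 11.9 dB

11.9 dB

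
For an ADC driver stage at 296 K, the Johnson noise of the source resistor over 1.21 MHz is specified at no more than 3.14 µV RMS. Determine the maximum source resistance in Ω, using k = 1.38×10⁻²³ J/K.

499 Ω

Johnson–Nyquist: V_n = √(4kTRB) ⇒ R = V_n² / (4kTB)
4kTB = 4 × 1.38×10⁻²³ × 296 × 1.21×10⁶ = 1.98×10⁻¹⁴
R = (3.14×10⁻⁶)² / 1.98×10⁻¹⁴ = 4.99×10² Ω = 499 Ω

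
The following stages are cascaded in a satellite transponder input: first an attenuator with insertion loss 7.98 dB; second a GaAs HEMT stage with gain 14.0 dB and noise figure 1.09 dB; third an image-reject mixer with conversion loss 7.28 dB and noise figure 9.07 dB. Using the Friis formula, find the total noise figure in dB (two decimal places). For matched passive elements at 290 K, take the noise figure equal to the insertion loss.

9.93 dB

Convert to linear (a loss of L dB is a gain of −L dB): F_i = 10^(NF_i/10), G_i = 10^(G_i,dB/10)
  Stage 1: F_1 = 10^(7.98/10) = 6.281, G_1 = 10^(−7.98/10) = 0.1592
  Stage 2: F_2 = 10^(1.09/10) = 1.285, G_2 = 10^(14.0/10) = 25.12
  Stage 3: F_3 = 10^(9.07/10) = 8.072, G_3 = 10^(−7.28/10) = 0.1871
Friis cascade:
  F = 6.281 + (1.285 − 1)/0.1592 + (8.072 − 1)/3.999 = 9.841
NF = 10 log₁₀(9.841) = 9.93 dB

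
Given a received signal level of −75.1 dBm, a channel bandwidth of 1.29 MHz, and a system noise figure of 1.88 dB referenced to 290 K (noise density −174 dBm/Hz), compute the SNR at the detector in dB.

Noise floor: N = −174 + 10 log₁₀(B) + NF
10 log₁₀(1.29×10⁶) = 61.11 dB
N = −174 + 61.11 + 1.88 = −111.01 dBm
SNR = P_sig − N = −75.1 − (−111.01) = 35.91 dB → 35.9 dB

35.9 dB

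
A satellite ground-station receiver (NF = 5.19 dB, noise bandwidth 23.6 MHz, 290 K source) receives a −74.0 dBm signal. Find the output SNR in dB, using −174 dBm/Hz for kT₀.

21.1 dB

Noise floor: N = −174 + 10 log₁₀(B) + NF
10 log₁₀(2.36×10⁷) = 73.73 dB
N = −174 + 73.73 + 5.19 = −95.08 dBm
SNR = P_sig − N = −74.0 − (−95.08) = 21.08 dB → 21.1 dB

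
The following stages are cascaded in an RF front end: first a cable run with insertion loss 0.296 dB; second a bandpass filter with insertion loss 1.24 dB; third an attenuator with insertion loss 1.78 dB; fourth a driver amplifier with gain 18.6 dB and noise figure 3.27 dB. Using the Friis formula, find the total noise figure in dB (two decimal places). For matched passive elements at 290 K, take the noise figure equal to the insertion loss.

Convert to linear (a loss of L dB is a gain of −L dB): F_i = 10^(NF_i/10), G_i = 10^(G_i,dB/10)
  Stage 1: F_1 = 10^(0.296/10) = 1.071, G_1 = 10^(−0.296/10) = 0.9341
  Stage 2: F_2 = 10^(1.24/10) = 1.330, G_2 = 10^(−1.24/10) = 0.7516
  Stage 3: F_3 = 10^(1.78/10) = 1.507, G_3 = 10^(−1.78/10) = 0.6637
  Stage 4: F_4 = 10^(3.27/10) = 2.123, G_4 = 10^(18.6/10) = 72.44
Friis cascade:
  F = 1.071 + (1.330 − 1)/0.9341 + (1.507 − 1)/0.7021 + (2.123 − 1)/0.4660 = 4.556
NF = 10 log₁₀(4.556) = 6.59 dB

6.59 dB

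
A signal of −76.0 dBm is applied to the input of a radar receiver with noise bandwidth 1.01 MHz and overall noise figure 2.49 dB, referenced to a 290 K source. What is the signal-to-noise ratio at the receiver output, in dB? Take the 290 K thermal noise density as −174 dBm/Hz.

Noise floor: N = −174 + 10 log₁₀(B) + NF
10 log₁₀(1.01×10⁶) = 60.04 dB
N = −174 + 60.04 + 2.49 = −111.47 dBm
SNR = P_sig − N = −76.0 − (−111.47) = 35.47 dB → 35.5 dB

35.5 dB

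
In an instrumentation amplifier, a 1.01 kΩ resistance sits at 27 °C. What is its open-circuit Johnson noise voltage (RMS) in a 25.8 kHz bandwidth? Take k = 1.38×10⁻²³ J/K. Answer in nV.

T = 27 °C + 273.15 = 300.15 K
V_n = √(4kTRB)
4kTRB = 4 × 1.38×10⁻²³ × 300.15 × 1.01×10³ × 2.58×10⁴ = 4.32×10⁻¹³ V²
V_n = √(4.32×10⁻¹³) = 6.57×10⁻⁷ V = 657 nV

657 nV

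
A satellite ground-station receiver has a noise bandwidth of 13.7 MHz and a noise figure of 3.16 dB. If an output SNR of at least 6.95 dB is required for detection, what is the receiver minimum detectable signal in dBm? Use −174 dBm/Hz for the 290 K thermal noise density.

−92.5 dBm

Sensitivity = −174 + 10 log₁₀(B) + NF + SNR_min
= −174 + 71.37 + 3.16 + 6.95
= −92.52 dBm → −92.5 dBm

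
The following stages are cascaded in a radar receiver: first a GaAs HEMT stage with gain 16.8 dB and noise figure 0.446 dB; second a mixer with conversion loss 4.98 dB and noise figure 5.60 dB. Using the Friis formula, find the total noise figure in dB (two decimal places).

Convert to linear (a loss of L dB is a gain of −L dB): F_i = 10^(NF_i/10), G_i = 10^(G_i,dB/10)
  Stage 1: F_1 = 10^(0.446/10) = 1.108, G_1 = 10^(16.8/10) = 47.86
  Stage 2: F_2 = 10^(5.60/10) = 3.631, G_2 = 10^(−4.98/10) = 0.3177
Friis cascade:
  F = 1.108 + (3.631 − 1)/47.86 = 1.163
NF = 10 log₁₀(1.163) = 0.66 dB

0.66 dB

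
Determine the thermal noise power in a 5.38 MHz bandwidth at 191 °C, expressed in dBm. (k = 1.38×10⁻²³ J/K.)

−104.6 dBm

T = 191 °C + 273.15 = 464.15 K
P_n = kTB = 1.38×10⁻²³ × 464.15 × 5.38×10⁶ = 3.45×10⁻¹⁴ W
In dBm: 10 log₁₀(3.45×10⁻¹⁴ / 10⁻³) = −104.6 dBm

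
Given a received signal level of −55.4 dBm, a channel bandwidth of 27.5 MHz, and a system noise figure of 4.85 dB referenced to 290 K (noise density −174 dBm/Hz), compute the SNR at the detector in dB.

39.4 dB

Noise floor: N = −174 + 10 log₁₀(B) + NF
10 log₁₀(2.75×10⁷) = 74.39 dB
N = −174 + 74.39 + 4.85 = −94.76 dBm
SNR = P_sig − N = −55.4 − (−94.76) = 39.36 dB → 39.4 dB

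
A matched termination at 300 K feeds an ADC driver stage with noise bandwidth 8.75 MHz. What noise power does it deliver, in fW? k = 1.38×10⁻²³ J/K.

36.2 fW

P_n = kTB = 1.38×10⁻²³ × 300 × 8.75×10⁶ = 3.62×10⁻¹⁴ W = 36.2 fW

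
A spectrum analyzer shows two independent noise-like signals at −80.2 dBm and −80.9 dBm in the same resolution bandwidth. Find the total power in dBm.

Convert to linear, add, convert back:
P₁ = 9.55×10⁻¹² W, P₂ = 8.13×10⁻¹² W
P_tot = 1.77×10⁻¹¹ W → 10 log₁₀(P_tot / 10⁻³) = −77.5 dBm

−77.5 dBm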